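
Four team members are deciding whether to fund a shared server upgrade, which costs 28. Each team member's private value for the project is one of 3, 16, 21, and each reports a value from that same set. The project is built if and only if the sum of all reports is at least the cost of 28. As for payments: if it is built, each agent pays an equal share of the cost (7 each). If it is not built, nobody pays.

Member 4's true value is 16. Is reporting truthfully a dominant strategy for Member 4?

No

Consider the case where Member 1 reports 3, Member 2 reports 3 and Member 3 reports 3.
Truthful report 16: project not built, utility 0.
Report 21 instead: project built, pays 7, utility 16 - 7 = 9.
Since 9 > 0, reporting 21 is strictly better here, so truthful reporting is not dominant.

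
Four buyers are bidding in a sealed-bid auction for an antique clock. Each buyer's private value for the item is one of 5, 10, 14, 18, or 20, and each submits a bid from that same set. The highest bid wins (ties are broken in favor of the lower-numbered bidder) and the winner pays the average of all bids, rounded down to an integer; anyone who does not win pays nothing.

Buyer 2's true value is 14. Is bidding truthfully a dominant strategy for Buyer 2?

No

Consider the case where Buyer 1 bids 5, Buyer 3 bids 5 and Buyer 4 bids 5.
Truthful bid 14: wins, pays 7, utility 14 - 7 = 7.
Bid 10 instead: wins, pays 6, utility 14 - 6 = 8.
Since 8 > 7, bidding 10 is strictly better here, so truthful bidding is not dominant.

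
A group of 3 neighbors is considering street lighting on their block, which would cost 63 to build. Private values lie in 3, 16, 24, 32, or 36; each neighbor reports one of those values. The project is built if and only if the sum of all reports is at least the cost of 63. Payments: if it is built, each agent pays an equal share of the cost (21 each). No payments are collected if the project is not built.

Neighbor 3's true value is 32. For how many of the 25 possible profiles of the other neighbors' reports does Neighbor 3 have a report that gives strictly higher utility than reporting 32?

Others report (3, 24): truth gives 0; report 36 gives 11 > 0. Violating.
Others report (24, 3): truth gives 0; report 36 gives 11 > 0. Violating.
Others report (3, 3): truth gives 0; no alternative beats it.
Others report (3, 16): truth gives 0; no alternative beats it.
(Checking all 25 profiles: 2 have a profitable deviation, 23 do not.)

2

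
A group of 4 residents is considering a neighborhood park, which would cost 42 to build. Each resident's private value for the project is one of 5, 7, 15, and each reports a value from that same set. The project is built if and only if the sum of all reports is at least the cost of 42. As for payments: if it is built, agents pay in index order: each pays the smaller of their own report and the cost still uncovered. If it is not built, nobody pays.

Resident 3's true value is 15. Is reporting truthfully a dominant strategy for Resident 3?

Consider the case where Resident 1 reports 5, Resident 2 reports 15 and Resident 4 reports 15.
Truthful report 15: project built, pays 15, utility 15 - 15 = 0.
Report 7 instead: project built, pays 7, utility 15 - 7 = 8.
Since 8 > 0, reporting 7 is strictly better here, so truthful reporting is not dominant.

No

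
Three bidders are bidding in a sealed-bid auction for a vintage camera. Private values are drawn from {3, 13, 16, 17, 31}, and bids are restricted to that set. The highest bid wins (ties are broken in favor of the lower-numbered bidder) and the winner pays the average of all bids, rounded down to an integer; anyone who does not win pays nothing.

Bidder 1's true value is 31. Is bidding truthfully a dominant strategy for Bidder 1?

Consider the case where Bidder 2 bids 3 and Bidder 3 bids 3.
Truthful bid 31: wins, pays 12, utility 31 - 12 = 19.
Bid 3 instead: wins, pays 3, utility 31 - 3 = 28.
Since 28 > 19, bidding 3 is strictly better here, so truthful bidding is not dominant.

No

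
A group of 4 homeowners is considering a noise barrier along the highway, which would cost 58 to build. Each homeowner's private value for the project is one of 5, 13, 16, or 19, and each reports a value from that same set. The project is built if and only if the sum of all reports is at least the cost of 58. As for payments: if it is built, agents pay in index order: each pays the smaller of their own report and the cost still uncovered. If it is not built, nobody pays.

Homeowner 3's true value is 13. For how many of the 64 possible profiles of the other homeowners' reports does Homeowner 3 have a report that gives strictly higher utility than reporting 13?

4

Others report (16, 19, 19): truth gives 0; report 5 gives 8 > 0. Violating.
Others report (19, 16, 19): truth gives 0; report 5 gives 8 > 0. Violating.
Others report (19, 19, 16): truth gives 0; report 5 gives 8 > 0. Violating.
Others report (19, 19, 19): truth gives 0; report 5 gives 8 > 0. Violating.
Others report (5, 5, 5): truth gives 0; no alternative beats it.
Others report (5, 5, 13): truth gives 0; no alternative beats it.
(Checking all 64 profiles: 4 have a profitable deviation, 60 do not.)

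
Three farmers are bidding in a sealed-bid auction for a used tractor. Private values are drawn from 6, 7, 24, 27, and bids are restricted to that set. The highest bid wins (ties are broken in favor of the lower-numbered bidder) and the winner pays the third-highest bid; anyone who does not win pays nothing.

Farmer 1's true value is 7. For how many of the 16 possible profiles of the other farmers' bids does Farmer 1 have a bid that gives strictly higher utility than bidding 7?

4

Others bid (6, 24): truth gives 0; bid 24 gives 1 > 0. Violating.
Others bid (6, 27): truth gives 0; bid 27 gives 1 > 0. Violating.
Others bid (24, 6): truth gives 0; bid 24 gives 1 > 0. Violating.
Others bid (27, 6): truth gives 0; bid 27 gives 1 > 0. Violating.
Others bid (6, 6): truth gives 1; no alternative beats it.
Others bid (6, 7): truth gives 1; no alternative beats it.
(Checking all 16 profiles: 4 have a profitable deviation, 12 do not.)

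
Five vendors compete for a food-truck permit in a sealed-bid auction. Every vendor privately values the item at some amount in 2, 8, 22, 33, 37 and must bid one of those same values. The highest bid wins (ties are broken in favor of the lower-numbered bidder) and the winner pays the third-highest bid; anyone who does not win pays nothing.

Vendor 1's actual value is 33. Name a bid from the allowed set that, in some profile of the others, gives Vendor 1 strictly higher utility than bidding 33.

Suppose Vendor 2 bids 2, Vendor 3 bids 2, Vendor 4 bids 2 and Vendor 5 bids 37.
Bid 33: loses, pays 0, utility 0.
Bid 37: wins, pays 2, utility 33 - 2 = 31.
So bidding 37 beats truth here (31 > 0).

37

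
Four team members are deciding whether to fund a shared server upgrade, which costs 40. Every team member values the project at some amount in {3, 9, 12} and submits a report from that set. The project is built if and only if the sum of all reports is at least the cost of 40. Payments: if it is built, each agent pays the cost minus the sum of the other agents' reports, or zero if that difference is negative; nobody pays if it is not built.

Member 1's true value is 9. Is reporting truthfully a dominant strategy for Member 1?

Yes

Check each profile of the others' reports and compare truth against every alternative report.
Others report (12, 12, 12): truth gives 5, best alternative gives 5.
Others report (9, 12, 12): truth gives 2, best alternative gives 2.
Others report (12, 9, 12): truth gives 2, best alternative gives 2.
Others report (12, 12, 9): truth gives 2, best alternative gives 2.
Others report (3, 3, 3): truth gives 0, best alternative gives 0.
Others report (3, 3, 9): truth gives 0, best alternative gives 0.
(Remaining 21 profiles checked similarly; truth is weakly best in each.)
In every case the truthful report is at least as good as any alternative, so it is a dominant strategy.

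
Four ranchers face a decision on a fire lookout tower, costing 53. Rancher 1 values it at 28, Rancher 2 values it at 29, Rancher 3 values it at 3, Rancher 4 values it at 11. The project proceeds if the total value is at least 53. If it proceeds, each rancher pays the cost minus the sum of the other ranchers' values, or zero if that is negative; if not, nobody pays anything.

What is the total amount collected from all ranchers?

21

Total value 71 ≥ cost 53, so it is built.
Rancher 1: others sum to 43; max(0, 53 - 43) = 10.
Rancher 2: others sum to 42; max(0, 53 - 42) = 11.
Rancher 3: others sum to 68; max(0, 53 - 68) = 0.
Rancher 4: others sum to 60; max(0, 53 - 60) = 0.
Total collected = 10 + 11 + 0 + 0 = 21.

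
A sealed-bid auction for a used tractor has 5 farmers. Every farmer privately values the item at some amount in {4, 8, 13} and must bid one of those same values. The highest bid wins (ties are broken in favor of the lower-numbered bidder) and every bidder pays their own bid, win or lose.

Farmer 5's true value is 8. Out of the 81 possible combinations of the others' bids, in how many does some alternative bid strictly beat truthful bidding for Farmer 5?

Others bid (4, 4, 4, 8): truth gives -8; bid 4 gives -4 > -8. Violating.
Others bid (4, 4, 4, 13): truth gives -8; bid 4 gives -4 > -8. Violating.
Others bid (4, 4, 8, 4): truth gives -8; bid 4 gives -4 > -8. Violating.
Others bid (4, 4, 8, 8): truth gives -8; bid 4 gives -4 > -8. Violating.
Others bid (4, 4, 4, 4): truth gives 0; no alternative beats it.
(Checking all 81 profiles: 80 have a profitable deviation, 1 does not.)

80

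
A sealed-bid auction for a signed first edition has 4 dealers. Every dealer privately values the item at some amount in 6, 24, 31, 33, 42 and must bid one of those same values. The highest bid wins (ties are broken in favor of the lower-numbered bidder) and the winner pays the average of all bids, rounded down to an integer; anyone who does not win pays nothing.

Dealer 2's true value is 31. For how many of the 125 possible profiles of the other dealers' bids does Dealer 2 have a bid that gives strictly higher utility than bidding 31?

Others bid (6, 6, 6): truth gives 19; bid 24 gives 21 > 19. Violating.
Others bid (6, 6, 24): truth gives 15; bid 24 gives 16 > 15. Violating.
Others bid (6, 6, 33): truth gives 0; bid 33 gives 12 > 0. Violating.
Others bid (6, 6, 42): truth gives 0; bid 42 gives 7 > 0. Violating.
Others bid (6, 6, 31): truth gives 13; no alternative beats it.
Others bid (6, 24, 31): truth gives 8; no alternative beats it.
(Checking all 125 profiles: 52 have a profitable deviation, 73 do not.)

52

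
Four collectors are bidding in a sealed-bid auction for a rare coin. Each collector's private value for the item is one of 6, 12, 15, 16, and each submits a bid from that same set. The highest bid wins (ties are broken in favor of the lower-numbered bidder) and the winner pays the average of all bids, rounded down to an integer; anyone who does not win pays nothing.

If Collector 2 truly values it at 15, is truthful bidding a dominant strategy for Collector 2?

No

Consider the case where Collector 1 bids 6, Collector 3 bids 6 and Collector 4 bids 6.
Truthful bid 15: wins, pays 8, utility 15 - 8 = 7.
Bid 12 instead: wins, pays 7, utility 15 - 7 = 8.
Since 8 > 7, bidding 12 is strictly better here, so truthful bidding is not dominant.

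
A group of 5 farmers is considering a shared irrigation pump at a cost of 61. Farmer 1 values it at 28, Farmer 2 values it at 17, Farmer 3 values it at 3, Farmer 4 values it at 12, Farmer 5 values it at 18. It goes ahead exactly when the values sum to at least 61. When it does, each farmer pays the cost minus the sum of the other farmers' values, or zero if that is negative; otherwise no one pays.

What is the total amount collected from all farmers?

12

Total value 78 ≥ cost 61, so it is built.
Farmer 1: others sum to 50; max(0, 61 - 50) = 11.
Farmer 2: others sum to 61; max(0, 61 - 61) = 0.
Farmer 3: others sum to 75; max(0, 61 - 75) = 0.
Farmer 4: others sum to 66; max(0, 61 - 66) = 0.
Farmer 5: others sum to 60; max(0, 61 - 60) = 1.
Total collected = 11 + 0 + 0 + 0 + 1 = 12.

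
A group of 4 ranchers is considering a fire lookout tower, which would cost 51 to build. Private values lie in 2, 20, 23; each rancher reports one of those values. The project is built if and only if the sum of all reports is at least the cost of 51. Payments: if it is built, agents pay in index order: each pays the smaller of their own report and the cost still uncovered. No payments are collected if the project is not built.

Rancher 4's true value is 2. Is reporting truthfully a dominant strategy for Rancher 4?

Yes

Check each profile of the others' reports and compare truth against every alternative report.
Others report (2, 20, 20): truth gives 0, best alternative gives -7.
Others report (20, 2, 20): truth gives 0, best alternative gives -7.
Others report (20, 20, 2): truth gives 0, best alternative gives -7.
Others report (2, 20, 23): truth gives 0, best alternative gives -4.
Others report (2, 23, 20): truth gives 0, best alternative gives -4.
Others report (20, 2, 23): truth gives 0, best alternative gives -4.
(Remaining 21 profiles checked similarly; truth is weakly best in each.)
In every case the truthful report is at least as good as any alternative, so it is a dominant strategy.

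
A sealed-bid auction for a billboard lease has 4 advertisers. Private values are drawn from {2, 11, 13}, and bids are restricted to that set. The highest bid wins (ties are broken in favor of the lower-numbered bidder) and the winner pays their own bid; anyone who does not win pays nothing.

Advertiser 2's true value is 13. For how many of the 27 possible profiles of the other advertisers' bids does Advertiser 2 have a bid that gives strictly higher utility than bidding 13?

4

Others bid (2, 2, 2): truth gives 0; bid 11 gives 2 > 0. Violating.
Others bid (2, 2, 11): truth gives 0; bid 11 gives 2 > 0. Violating.
Others bid (2, 11, 2): truth gives 0; bid 11 gives 2 > 0. Violating.
Others bid (2, 11, 11): truth gives 0; bid 11 gives 2 > 0. Violating.
Others bid (2, 2, 13): truth gives 0; no alternative beats it.
Others bid (2, 11, 13): truth gives 0; no alternative beats it.
(Checking all 27 profiles: 4 have a profitable deviation, 23 do not.)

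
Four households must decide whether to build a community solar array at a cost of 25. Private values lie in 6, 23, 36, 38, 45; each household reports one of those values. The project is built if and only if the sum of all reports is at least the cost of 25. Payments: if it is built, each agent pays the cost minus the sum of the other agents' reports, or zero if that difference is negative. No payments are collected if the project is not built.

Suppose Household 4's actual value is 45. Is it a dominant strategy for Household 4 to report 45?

Yes

Check each profile of the others' reports and compare truth against every alternative report.
Others report (6, 6, 23): truth gives 45, best alternative gives 45.
Others report (6, 6, 36): truth gives 45, best alternative gives 45.
Others report (6, 6, 38): truth gives 45, best alternative gives 45.
Others report (6, 6, 45): truth gives 45, best alternative gives 45.
Others report (6, 23, 6): truth gives 45, best alternative gives 45.
Others report (6, 23, 23): truth gives 45, best alternative gives 45.
(Remaining 119 profiles checked similarly; truth is weakly best in each.)
In every case the truthful report is at least as good as any alternative, so it is a dominant strategy.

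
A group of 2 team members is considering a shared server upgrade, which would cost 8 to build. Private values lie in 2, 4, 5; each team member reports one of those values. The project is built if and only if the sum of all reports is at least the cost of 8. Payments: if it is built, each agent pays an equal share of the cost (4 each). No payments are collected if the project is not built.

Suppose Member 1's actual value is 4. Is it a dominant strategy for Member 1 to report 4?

Check each profile of the others' reports and compare truth against every alternative report.
Others report (2): truth gives 0, best alternative gives 0.
Others report (4): truth gives 0, best alternative gives 0.
Others report (5): truth gives 0, best alternative gives 0.
In every case the truthful report is at least as good as any alternative, so it is a dominant strategy.

Yes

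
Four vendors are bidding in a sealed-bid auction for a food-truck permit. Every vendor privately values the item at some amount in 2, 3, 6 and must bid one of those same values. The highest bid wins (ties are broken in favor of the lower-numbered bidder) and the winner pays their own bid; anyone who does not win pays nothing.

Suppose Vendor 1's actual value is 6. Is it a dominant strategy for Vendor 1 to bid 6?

Consider the case where Vendor 2 bids 2, Vendor 3 bids 2 and Vendor 4 bids 2.
Truthful bid 6: wins, pays 6, utility 6 - 6 = 0.
Bid 2 instead: wins, pays 2, utility 6 - 2 = 4.
Since 4 > 0, bidding 2 is strictly better here, so truthful bidding is not dominant.

No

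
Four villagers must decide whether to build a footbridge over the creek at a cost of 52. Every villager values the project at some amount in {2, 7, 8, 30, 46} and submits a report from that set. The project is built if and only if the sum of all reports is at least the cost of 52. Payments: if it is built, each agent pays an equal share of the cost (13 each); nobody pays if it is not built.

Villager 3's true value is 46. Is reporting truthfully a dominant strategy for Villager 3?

Check each profile of the others' reports and compare truth against every alternative report.
Others report (2, 2, 2): truth gives 33, best alternative gives 0.
Others report (2, 2, 7): truth gives 33, best alternative gives 0.
Others report (2, 2, 8): truth gives 33, best alternative gives 0.
Others report (2, 7, 2): truth gives 33, best alternative gives 0.
Others report (2, 7, 7): truth gives 33, best alternative gives 0.
Others report (2, 7, 8): truth gives 33, best alternative gives 0.
(Remaining 119 profiles checked similarly; truth is weakly best in each.)
In every case the truthful report is at least as good as any alternative, so it is a dominant strategy.

Yes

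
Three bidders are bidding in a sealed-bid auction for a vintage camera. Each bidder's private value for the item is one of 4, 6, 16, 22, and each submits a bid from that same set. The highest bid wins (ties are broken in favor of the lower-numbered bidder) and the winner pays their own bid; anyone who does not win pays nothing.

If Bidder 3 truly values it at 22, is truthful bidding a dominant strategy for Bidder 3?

No

Consider the case where Bidder 1 bids 4 and Bidder 2 bids 4.
Truthful bid 22: wins, pays 22, utility 22 - 22 = 0.
Bid 6 instead: wins, pays 6, utility 22 - 6 = 16.
Since 16 > 0, bidding 6 is strictly better here, so truthful bidding is not dominant.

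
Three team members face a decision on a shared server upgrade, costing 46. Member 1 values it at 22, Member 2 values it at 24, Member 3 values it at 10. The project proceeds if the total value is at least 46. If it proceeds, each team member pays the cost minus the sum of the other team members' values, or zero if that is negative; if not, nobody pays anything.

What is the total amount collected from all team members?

26

Total value 56 ≥ cost 46, so it is built.
Member 1: others sum to 34; max(0, 46 - 34) = 12.
Member 2: others sum to 32; max(0, 46 - 32) = 14.
Member 3: others sum to 46; max(0, 46 - 46) = 0.
Total collected = 12 + 14 + 0 = 26.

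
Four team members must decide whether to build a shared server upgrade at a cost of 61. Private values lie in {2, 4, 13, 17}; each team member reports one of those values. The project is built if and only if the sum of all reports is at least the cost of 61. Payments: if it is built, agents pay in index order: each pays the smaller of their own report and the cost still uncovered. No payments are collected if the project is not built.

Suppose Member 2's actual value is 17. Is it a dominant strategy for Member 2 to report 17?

Consider the case where Member 1 reports 17, Member 3 reports 17 and Member 4 reports 17.
Truthful report 17: project built, pays 17, utility 17 - 17 = 0.
Report 13 instead: project built, pays 13, utility 17 - 13 = 4.
Since 4 > 0, reporting 13 is strictly better here, so truthful reporting is not dominant.

No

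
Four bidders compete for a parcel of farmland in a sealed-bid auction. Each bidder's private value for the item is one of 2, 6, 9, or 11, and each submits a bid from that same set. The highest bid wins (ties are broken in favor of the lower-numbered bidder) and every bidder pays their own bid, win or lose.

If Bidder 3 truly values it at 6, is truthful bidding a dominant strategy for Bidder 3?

Consider the case where Bidder 1 bids 2, Bidder 2 bids 2 and Bidder 4 bids 9.
Truthful bid 6: loses but pays 6, utility -6.
Bid 2 instead: loses but pays 2, utility -2.
Since -2 > -6, bidding 2 is strictly better here, so truthful bidding is not dominant.

No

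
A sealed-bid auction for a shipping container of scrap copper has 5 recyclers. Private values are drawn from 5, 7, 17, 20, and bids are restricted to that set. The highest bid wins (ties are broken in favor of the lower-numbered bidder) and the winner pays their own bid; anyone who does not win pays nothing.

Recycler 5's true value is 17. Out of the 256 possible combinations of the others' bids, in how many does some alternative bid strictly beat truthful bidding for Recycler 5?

Others bid (5, 5, 5, 5): truth gives 0; bid 7 gives 10 > 0. Violating.
Others bid (5, 5, 5, 7): truth gives 0; no alternative beats it.
Others bid (5, 5, 5, 17): truth gives 0; no alternative beats it.
(Checking all 256 profiles: 1 has a profitable deviation, 255 do not.)

1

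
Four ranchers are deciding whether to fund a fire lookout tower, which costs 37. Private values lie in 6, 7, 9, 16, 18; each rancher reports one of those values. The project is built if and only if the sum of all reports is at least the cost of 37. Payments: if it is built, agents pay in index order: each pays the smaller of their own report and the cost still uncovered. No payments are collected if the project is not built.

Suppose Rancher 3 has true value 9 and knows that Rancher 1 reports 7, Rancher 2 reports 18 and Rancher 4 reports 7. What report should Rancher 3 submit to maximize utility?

6

Report 6: project built, pays 6, utility 9 - 6 = 3.
Report 7: project built, pays 7, utility 9 - 7 = 2.
Report 9: project built, pays 9, utility 9 - 9 = 0.
Report 16: project built, pays 12, utility 9 - 12 = -3.
Report 18: project built, pays 12, utility 9 - 12 = -3.
The best choice is 6 with utility 3.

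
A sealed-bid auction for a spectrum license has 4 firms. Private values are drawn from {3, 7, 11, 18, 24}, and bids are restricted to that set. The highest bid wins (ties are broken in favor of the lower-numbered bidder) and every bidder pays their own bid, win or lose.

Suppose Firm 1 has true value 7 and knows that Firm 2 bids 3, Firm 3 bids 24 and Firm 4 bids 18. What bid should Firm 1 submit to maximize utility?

Bid 3: loses but pays 3, utility -3.
Bid 7: loses but pays 7, utility -7.
Bid 11: loses but pays 11, utility -11.
Bid 18: loses but pays 18, utility -18.
Bid 24: wins, pays 24, utility 7 - 24 = -17.
The best choice is 3 with utility -3.

3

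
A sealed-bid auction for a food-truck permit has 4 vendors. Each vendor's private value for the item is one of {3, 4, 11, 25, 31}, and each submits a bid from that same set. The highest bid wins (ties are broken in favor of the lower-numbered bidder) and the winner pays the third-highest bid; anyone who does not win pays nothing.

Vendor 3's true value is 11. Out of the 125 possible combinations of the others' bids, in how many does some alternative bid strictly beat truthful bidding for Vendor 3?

Others bid (3, 3, 25): truth gives 0; bid 25 gives 8 > 0. Violating.
Others bid (3, 3, 31): truth gives 0; bid 31 gives 8 > 0. Violating.
Others bid (3, 4, 25): truth gives 0; bid 25 gives 7 > 0. Violating.
Others bid (3, 4, 31): truth gives 0; bid 31 gives 7 > 0. Violating.
Others bid (3, 3, 3): truth gives 8; no alternative beats it.
Others bid (3, 3, 4): truth gives 8; no alternative beats it.
(Checking all 125 profiles: 24 have a profitable deviation, 101 do not.)

24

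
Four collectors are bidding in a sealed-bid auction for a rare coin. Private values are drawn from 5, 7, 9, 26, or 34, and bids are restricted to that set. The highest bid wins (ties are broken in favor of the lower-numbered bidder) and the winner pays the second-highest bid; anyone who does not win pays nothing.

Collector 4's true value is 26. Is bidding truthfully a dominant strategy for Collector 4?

Check each profile of the others' bids and compare truth against every alternative bid.
Others bid (5, 5, 5): truth gives 21, best alternative gives 21.
Others bid (5, 5, 7): truth gives 19, best alternative gives 19.
Others bid (5, 7, 5): truth gives 19, best alternative gives 19.
Others bid (5, 7, 7): truth gives 19, best alternative gives 19.
Others bid (7, 5, 5): truth gives 19, best alternative gives 19.
Others bid (7, 5, 7): truth gives 19, best alternative gives 19.
(Remaining 119 profiles checked similarly; truth is weakly best in each.)
In every case the truthful bid is at least as good as any alternative, so it is a dominant strategy.

Yes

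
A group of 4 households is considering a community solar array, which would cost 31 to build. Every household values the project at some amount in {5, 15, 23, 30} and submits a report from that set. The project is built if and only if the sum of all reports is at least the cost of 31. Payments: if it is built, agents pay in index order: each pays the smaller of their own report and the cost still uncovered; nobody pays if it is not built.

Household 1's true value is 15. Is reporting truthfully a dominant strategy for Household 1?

No

Consider the case where Household 2 reports 5, Household 3 reports 5 and Household 4 reports 23.
Truthful report 15: project built, pays 15, utility 15 - 15 = 0.
Report 5 instead: project built, pays 5, utility 15 - 5 = 10.
Since 10 > 0, reporting 5 is strictly better here, so truthful reporting is not dominant.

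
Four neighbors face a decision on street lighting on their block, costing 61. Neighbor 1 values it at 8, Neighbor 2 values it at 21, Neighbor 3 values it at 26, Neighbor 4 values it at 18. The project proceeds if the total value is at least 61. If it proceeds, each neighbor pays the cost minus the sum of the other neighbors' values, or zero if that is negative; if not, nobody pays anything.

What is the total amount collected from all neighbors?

Total value 73 ≥ cost 61, so it is built.
Neighbor 1: others sum to 65; max(0, 61 - 65) = 0.
Neighbor 2: others sum to 52; max(0, 61 - 52) = 9.
Neighbor 3: others sum to 47; max(0, 61 - 47) = 14.
Neighbor 4: others sum to 55; max(0, 61 - 55) = 6.
Total collected = 0 + 9 + 14 + 6 = 29.

29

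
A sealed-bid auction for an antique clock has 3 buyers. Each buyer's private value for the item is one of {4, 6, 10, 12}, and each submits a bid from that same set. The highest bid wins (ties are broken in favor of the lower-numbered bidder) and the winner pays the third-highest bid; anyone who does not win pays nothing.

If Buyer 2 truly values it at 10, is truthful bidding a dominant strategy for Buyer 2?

Consider the case where Buyer 1 bids 4 and Buyer 3 bids 12.
Truthful bid 10: loses, pays 0, utility 0.
Bid 12 instead: wins, pays 4, utility 10 - 4 = 6.
Since 6 > 0, bidding 12 is strictly better here, so truthful bidding is not dominant.

No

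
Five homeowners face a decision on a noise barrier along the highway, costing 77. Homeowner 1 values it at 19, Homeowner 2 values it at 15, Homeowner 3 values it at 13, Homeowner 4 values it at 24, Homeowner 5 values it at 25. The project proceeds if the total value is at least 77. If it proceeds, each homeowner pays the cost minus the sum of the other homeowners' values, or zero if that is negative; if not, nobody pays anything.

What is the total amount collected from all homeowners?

11

Total value 96 ≥ cost 77, so it is built.
Homeowner 1: others sum to 77; max(0, 77 - 77) = 0.
Homeowner 2: others sum to 81; max(0, 77 - 81) = 0.
Homeowner 3: others sum to 83; max(0, 77 - 83) = 0.
Homeowner 4: others sum to 72; max(0, 77 - 72) = 5.
Homeowner 5: others sum to 71; max(0, 77 - 71) = 6.
Total collected = 0 + 0 + 0 + 5 + 6 = 11.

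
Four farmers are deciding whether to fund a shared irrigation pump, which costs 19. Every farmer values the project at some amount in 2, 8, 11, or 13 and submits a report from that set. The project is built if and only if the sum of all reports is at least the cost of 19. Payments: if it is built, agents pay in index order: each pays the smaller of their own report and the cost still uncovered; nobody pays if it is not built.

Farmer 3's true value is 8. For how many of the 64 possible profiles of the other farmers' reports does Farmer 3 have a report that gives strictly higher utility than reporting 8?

Others report (2, 2, 13): truth gives 0; report 2 gives 6 > 0. Violating.
Others report (2, 8, 8): truth gives 0; report 2 gives 6 > 0. Violating.
Others report (2, 8, 11): truth gives 0; report 2 gives 6 > 0. Violating.
Others report (2, 8, 13): truth gives 0; report 2 gives 6 > 0. Violating.
Others report (2, 2, 2): truth gives 0; no alternative beats it.
Others report (2, 2, 8): truth gives 0; no alternative beats it.
(Checking all 64 profiles: 25 have a profitable deviation, 39 do not.)

25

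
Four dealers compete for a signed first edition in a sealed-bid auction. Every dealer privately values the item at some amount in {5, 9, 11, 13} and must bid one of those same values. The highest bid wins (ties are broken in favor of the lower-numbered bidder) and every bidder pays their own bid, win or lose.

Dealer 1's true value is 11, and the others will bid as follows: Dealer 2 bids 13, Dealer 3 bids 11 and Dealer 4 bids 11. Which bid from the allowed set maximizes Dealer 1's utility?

Bid 5: loses but pays 5, utility -5.
Bid 9: loses but pays 9, utility -9.
Bid 11: loses but pays 11, utility -11.
Bid 13: wins, pays 13, utility 11 - 13 = -2.
The best choice is 13 with utility -2.

13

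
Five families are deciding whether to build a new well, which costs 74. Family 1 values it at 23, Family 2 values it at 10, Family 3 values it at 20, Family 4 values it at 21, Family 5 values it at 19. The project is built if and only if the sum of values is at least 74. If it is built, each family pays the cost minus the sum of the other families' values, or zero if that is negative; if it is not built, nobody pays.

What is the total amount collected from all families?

Total value 93 ≥ cost 74, so it is built.
Family 1: others sum to 70; max(0, 74 - 70) = 4.
Family 2: others sum to 83; max(0, 74 - 83) = 0.
Family 3: others sum to 73; max(0, 74 - 73) = 1.
Family 4: others sum to 72; max(0, 74 - 72) = 2.
Family 5: others sum to 74; max(0, 74 - 74) = 0.
Total collected = 4 + 0 + 1 + 2 + 0 = 7.

7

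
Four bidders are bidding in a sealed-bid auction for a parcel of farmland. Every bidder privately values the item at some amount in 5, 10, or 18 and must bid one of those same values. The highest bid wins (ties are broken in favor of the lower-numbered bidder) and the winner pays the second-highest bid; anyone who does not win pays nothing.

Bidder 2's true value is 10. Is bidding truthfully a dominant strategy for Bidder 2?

Yes

Check each profile of the others' bids and compare truth against every alternative bid.
Others bid (5, 5, 5): truth gives 5, best alternative gives 5.
Others bid (5, 5, 10): truth gives 0, best alternative gives 0.
Others bid (5, 5, 18): truth gives 0, best alternative gives 0.
Others bid (5, 10, 5): truth gives 0, best alternative gives 0.
Others bid (5, 10, 10): truth gives 0, best alternative gives 0.
Others bid (5, 10, 18): truth gives 0, best alternative gives 0.
(Remaining 21 profiles checked similarly; truth is weakly best in each.)
In every case the truthful bid is at least as good as any alternative, so it is a dominant strategy.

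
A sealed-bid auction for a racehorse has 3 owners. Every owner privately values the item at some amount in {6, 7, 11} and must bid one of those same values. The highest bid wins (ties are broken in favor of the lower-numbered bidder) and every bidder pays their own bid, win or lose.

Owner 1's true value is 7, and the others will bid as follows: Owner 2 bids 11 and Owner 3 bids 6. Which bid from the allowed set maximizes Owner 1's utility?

11

Bid 6: loses but pays 6, utility -6.
Bid 7: loses but pays 7, utility -7.
Bid 11: wins, pays 11, utility 7 - 11 = -4.
The best choice is 11 with utility -4.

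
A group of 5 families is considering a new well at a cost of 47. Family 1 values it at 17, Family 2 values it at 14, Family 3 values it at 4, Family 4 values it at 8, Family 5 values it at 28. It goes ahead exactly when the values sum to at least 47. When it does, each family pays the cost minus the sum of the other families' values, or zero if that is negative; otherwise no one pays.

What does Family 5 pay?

4

Total value 71 ≥ cost 47, so the project is built.
The other families' values sum to 43.
Cost minus that sum is 47 - 43 = 4.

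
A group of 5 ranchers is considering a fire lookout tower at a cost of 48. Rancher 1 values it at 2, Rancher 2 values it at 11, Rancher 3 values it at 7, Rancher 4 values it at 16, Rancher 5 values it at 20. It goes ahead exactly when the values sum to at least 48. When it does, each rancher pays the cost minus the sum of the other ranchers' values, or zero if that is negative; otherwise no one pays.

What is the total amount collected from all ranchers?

Total value 56 ≥ cost 48, so it is built.
Rancher 1: others sum to 54; max(0, 48 - 54) = 0.
Rancher 2: others sum to 45; max(0, 48 - 45) = 3.
Rancher 3: others sum to 49; max(0, 48 - 49) = 0.
Rancher 4: others sum to 40; max(0, 48 - 40) = 8.
Rancher 5: others sum to 36; max(0, 48 - 36) = 12.
Total collected = 0 + 3 + 0 + 8 + 12 = 23.

23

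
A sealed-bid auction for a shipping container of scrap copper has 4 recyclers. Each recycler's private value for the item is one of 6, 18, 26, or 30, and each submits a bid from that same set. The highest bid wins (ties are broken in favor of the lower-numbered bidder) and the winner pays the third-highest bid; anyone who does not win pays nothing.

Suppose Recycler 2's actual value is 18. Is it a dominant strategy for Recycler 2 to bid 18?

No

Consider the case where Recycler 1 bids 6, Recycler 3 bids 6 and Recycler 4 bids 26.
Truthful bid 18: loses, pays 0, utility 0.
Bid 26 instead: wins, pays 6, utility 18 - 6 = 12.
Since 12 > 0, bidding 26 is strictly better here, so truthful bidding is not dominant.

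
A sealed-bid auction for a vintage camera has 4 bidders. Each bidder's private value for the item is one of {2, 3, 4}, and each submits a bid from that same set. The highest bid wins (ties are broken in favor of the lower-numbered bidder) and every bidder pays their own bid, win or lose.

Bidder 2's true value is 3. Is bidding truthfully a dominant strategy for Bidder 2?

Consider the case where Bidder 1 bids 2, Bidder 3 bids 2 and Bidder 4 bids 4.
Truthful bid 3: loses but pays 3, utility -3.
Bid 2 instead: loses but pays 2, utility -2.
Since -2 > -3, bidding 2 is strictly better here, so truthful bidding is not dominant.

No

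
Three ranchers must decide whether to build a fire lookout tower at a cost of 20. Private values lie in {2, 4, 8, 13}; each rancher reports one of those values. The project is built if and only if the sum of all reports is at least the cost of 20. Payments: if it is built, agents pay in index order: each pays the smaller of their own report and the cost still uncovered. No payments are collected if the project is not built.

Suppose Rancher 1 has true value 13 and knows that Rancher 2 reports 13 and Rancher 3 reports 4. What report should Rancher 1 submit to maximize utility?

Report 2: project not built, utility 0.
Report 4: project built, pays 4, utility 13 - 4 = 9.
Report 8: project built, pays 8, utility 13 - 8 = 5.
Report 13: project built, pays 13, utility 13 - 13 = 0.
The best choice is 4 with utility 9.

4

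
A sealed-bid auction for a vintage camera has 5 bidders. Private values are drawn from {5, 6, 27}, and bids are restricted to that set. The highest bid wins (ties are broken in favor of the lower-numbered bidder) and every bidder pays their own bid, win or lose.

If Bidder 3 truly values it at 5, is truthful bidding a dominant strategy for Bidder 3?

Consider the case where Bidder 1 bids 5, Bidder 2 bids 5, Bidder 4 bids 5 and Bidder 5 bids 5.
Truthful bid 5: loses but pays 5, utility -5.
Bid 6 instead: wins, pays 6, utility 5 - 6 = -1.
Since -1 > -5, bidding 6 is strictly better here, so truthful bidding is not dominant.

No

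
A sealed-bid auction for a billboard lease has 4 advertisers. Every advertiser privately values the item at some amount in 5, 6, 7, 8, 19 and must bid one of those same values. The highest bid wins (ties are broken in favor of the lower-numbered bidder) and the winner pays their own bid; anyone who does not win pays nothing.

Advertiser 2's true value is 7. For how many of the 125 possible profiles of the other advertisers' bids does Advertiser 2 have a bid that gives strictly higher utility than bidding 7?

Others bid (5, 5, 5): truth gives 0; bid 6 gives 1 > 0. Violating.
Others bid (5, 5, 6): truth gives 0; bid 6 gives 1 > 0. Violating.
Others bid (5, 6, 5): truth gives 0; bid 6 gives 1 > 0. Violating.
Others bid (5, 6, 6): truth gives 0; bid 6 gives 1 > 0. Violating.
Others bid (5, 5, 7): truth gives 0; no alternative beats it.
Others bid (5, 5, 8): truth gives 0; no alternative beats it.
(Checking all 125 profiles: 4 have a profitable deviation, 121 do not.)

4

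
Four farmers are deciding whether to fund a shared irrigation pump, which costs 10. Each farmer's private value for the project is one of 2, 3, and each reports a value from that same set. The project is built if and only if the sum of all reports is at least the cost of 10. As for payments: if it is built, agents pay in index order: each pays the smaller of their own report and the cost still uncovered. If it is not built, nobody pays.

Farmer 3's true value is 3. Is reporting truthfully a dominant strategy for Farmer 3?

Consider the case where Farmer 1 reports 2, Farmer 2 reports 3 and Farmer 4 reports 3.
Truthful report 3: project built, pays 3, utility 3 - 3 = 0.
Report 2 instead: project built, pays 2, utility 3 - 2 = 1.
Since 1 > 0, reporting 2 is strictly better here, so truthful reporting is not dominant.

No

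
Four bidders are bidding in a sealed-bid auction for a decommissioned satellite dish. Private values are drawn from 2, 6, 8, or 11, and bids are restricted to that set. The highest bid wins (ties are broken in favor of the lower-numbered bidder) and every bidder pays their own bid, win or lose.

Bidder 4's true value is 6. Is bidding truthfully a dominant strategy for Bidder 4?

No

Consider the case where Bidder 1 bids 2, Bidder 2 bids 2 and Bidder 3 bids 6.
Truthful bid 6: loses but pays 6, utility -6.
Bid 2 instead: loses but pays 2, utility -2.
Since -2 > -6, bidding 2 is strictly better here, so truthful bidding is not dominant.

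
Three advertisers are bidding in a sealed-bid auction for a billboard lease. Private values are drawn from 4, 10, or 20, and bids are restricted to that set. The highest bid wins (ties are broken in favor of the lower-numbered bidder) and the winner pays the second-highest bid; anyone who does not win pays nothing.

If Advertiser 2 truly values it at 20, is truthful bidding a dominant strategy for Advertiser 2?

Yes

Check each profile of the others' bids and compare truth against every alternative bid.
Others bid (10, 4): truth gives 10, best alternative gives 0.
Others bid (10, 10): truth gives 10, best alternative gives 0.
Others bid (4, 4): truth gives 16, best alternative gives 16.
Others bid (4, 10): truth gives 10, best alternative gives 10.
Others bid (4, 20): truth gives 0, best alternative gives 0.
Others bid (10, 20): truth gives 0, best alternative gives 0.
(Remaining 3 profiles checked similarly; truth is weakly best in each.)
In every case the truthful bid is at least as good as any alternative, so it is a dominant strategy.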